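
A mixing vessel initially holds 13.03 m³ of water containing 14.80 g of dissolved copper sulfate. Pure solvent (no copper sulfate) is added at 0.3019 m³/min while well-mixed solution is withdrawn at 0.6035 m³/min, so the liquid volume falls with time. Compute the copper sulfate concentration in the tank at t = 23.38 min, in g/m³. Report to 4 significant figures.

Total volume: dV/dt = Q_in − Q_out = -0.301600 m³/min, so V(t) = 13.03 − 0.301600 t and V(23.38) = 5.97859 m³.
Solute balance: dm/dt = 0 − Q_out C = −Q_out m/V(t).
Separate: dm/m = −Q_out dt/V(t) ⇒ ln(m/m₀) = −(Q_out/(Q_in−Q_out)) ln(V/V₀).
m = m₀ (V₀/V)^(Q_out/(Q_in−Q_out)) = 14.80 × (13.03/5.97859)^(-2.00099) = 3.11339 g.
C = m/V = 3.11339/5.97859 = 0.520757 g/m³.

0.5208 g/m³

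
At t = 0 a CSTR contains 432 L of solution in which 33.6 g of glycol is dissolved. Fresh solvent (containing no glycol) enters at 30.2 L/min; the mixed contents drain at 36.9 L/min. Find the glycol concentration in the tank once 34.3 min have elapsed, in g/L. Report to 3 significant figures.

0.00254 g/L

Let m(t) be the amount of glycol. Volume: V(t) = V₀ + (Q_in − Q_out) t = 432 − 6.7000 t; V(34.3) = 202.19 L.
Species balance (pure solvent in): dm/dt = −Q_out · m/V(t).
dm/m = −Q_out dt/(V₀ − 6.7000 t); integrating gives ln(m/m₀) = −(Q_out/(Q_in−Q_out)) ln(V/V₀).
m = m₀ (V₀/V)^(Q_out/(Q_in−Q_out)) = 33.6 × (432/202.19)^(-5.5075) = 0.51333 g.
C = m/V = 0.51333/202.19 = 0.0025388 g/L.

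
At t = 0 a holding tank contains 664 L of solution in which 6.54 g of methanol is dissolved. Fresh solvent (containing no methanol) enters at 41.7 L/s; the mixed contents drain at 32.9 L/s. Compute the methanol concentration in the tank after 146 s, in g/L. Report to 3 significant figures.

5.99e-05 g/L

Let m(t) be the amount of methanol. Volume: V(t) = V₀ + (Q_in − Q_out) t = 664 + 8.8000 t; V(146) = 1948.8 L.
No methanol enters, so dm/dt = −Q_out · (m/V).
Separate: dm/m = −Q_out dt/V(t) ⇒ ln(m/m₀) = −(Q_out/(Q_in−Q_out)) ln(V/V₀).
m = m₀ (V₀/V)^(Q_out/(Q_in−Q_out)) = 6.54 × (664/1948.8)^(3.7386) = 0.11679 g.
C = m/V = 0.11679/1948.8 = 5.9928e-05 g/L.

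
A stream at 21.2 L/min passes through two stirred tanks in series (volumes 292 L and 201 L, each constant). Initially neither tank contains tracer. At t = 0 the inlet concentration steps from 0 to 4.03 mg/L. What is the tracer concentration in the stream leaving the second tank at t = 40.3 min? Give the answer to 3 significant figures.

3.46 mg/L

Each tank obeys Vᵢ dCᵢ/dt = Q(Cᵢ₋₁ − Cᵢ), so τᵢ = Vᵢ/Q.
τ₁ = 292/21.2 = 13.774 min; τ₂ = 201/21.2 = 9.4811 min.
Tank 1: C₁ = C_in(1 − e^(−t/τ₁)). Tank 2 (τ₁ ≠ τ₂): C₂ = C_in[1 − (τ₁ e^(−t/τ₁) − τ₂ e^(−t/τ₂))/(τ₁ − τ₂)].
At t = 40.3: e^(−t/τ₁) = 0.053617, e^(−t/τ₂) = 0.014256.
C₂ = 4.03·[1 − (13.774·0.053617 − 9.4811·0.014256)/(4.2925)] = 4.03·0.85944 = 3.4636 mg/L.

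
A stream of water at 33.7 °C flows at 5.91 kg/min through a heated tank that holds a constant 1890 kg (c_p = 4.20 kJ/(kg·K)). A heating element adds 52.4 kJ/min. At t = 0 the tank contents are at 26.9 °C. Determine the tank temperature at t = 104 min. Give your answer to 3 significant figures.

M c_p dT/dt = ṁ c_p (T_in − T) + Q̇.
τ = M/ṁ = 319.80 min; T_ss = T_in + Q̇/(ṁ c_p) = 33.7 + 52.4/(5.91·4.20) = 35.811 °C.
Solution: T(t) = T_ss + (T₀ − T_ss) e^(−t/τ).
T(104) = 35.811 + (-8.9110)·e^(−104/319.80) = 35.811 + (-8.9110)·0.72238 = 29.374 °C.

29.4 °C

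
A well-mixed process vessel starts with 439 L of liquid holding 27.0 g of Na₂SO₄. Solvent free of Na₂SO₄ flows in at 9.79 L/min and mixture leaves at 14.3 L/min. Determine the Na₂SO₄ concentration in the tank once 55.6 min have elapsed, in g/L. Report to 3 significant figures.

0.00979 g/L

Let m(t) be the amount of Na₂SO₄. Volume: V(t) = V₀ + (Q_in − Q_out) t = 439 − 4.5100 t; V(55.6) = 188.24 L.
Solute balance: dm/dt = 0 − Q_out C = −Q_out m/V(t).
dm/m = −Q_out dt/(V₀ − 4.5100 t); integrating gives ln(m/m₀) = −(Q_out/(Q_in−Q_out)) ln(V/V₀).
m = m₀ (V₀/V)^(Q_out/(Q_in−Q_out)) = 27.0 × (439/188.24)^(-3.1707) = 1.8422 g.
C = m/V = 1.8422/188.24 = 0.0097865 g/L.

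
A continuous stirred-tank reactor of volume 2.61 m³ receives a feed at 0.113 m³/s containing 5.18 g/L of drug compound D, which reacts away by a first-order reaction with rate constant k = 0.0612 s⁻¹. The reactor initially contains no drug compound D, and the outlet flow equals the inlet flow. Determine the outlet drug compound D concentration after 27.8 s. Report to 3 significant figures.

2.03 g/L

Accumulation = in − out − consumed: V dC/dt = Q C_in − Q C − k V C.
dC/dt = (Q/V) C_in − (Q/V + k) C; effective rate a = Q/V + k = 0.043295 + 0.0612 = 0.10450 s⁻¹.
C_ss = Q C_in/(Q + kV) = 2.1462 g/L; C(t) = C_ss + (C₀ − C_ss) e^(−a t).
C(27.8) = 2.1462 + (-2.1462)·e^(−0.10450·27.8) = 2.1462 + (-2.1462)·0.054751 = 2.0287 g/L.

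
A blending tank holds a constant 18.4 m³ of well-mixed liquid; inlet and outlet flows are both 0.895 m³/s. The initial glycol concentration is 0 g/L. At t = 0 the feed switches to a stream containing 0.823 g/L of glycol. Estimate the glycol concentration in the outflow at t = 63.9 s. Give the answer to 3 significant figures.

0.786 g/L

Unsteady species balance (constant V, well mixed): V dC/dt = Q(C_in − C).
Time constant τ = V/Q = 18.4/0.895 = 20.559 s.
Integrating: C(t) = C_in + (C₀ − C_in) e^(−t/τ).
C(63.9) = 0.823 + (0 − 0.823)·e^(−63.9/20.559) = 0.823 + (-0.82300)·0.044682 = 0.78623 g/L.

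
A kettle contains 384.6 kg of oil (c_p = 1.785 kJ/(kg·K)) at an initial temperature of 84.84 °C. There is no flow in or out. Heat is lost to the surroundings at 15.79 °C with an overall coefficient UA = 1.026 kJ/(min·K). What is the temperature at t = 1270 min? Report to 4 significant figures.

26.14 °C

First-law balance (no shaft work): M c_p dT/dt = −UA(T − T_amb).
dT/dt = (T_ss − T)/τ with T_ss = T_amb = 15.7900 °C, τ = M c_p/UA = 384.6·1.785/1.026 = 669.114 min.
T approaches T_ss exponentially: T(t) = T_ss + (T₀ − T_ss) e^(−t/τ).
T(1270) = 15.7900 + (69.0500)·0.149863 = 26.1381 °C.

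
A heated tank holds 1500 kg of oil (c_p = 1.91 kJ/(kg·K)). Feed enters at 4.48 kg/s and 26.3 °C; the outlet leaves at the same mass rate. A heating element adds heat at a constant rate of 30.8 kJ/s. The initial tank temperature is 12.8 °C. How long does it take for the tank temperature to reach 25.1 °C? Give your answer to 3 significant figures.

M c_p dT/dt = ṁ c_p (T_in − T) + Q̇.
τ = M/ṁ = 334.82 s; T_ss = T_in + Q̇/(ṁ c_p) = 29.899 °C.
T(t) = T_ss + (T₀ − T_ss) e^(−t/τ). Set T = 25.1:
e^(−t/τ) = (25.1 − 29.899)/(12.8 − 29.899) = 0.28068
t = −334.82 · ln(0.28068) = 425.40 s.

425 s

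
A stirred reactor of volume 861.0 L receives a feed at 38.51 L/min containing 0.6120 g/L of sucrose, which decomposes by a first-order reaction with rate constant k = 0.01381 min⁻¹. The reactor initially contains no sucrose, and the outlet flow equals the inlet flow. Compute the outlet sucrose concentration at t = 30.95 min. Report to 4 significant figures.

0.3912 g/L

Accumulation = in − out − consumed: V dC/dt = Q C_in − Q C − k V C.
dC/dt = (Q/V) C_in − (Q/V + k) C; effective rate a = Q/V + k = 0.0447271 + 0.01381 = 0.0585371 min⁻¹.
C_ss = Q C_in/(Q + kV) = 0.467618 g/L; C(t) = C_ss + (C₀ − C_ss) e^(−a t).
C(30.95) = 0.467618 + (-0.467618)·e^(−0.0585371·30.95) = 0.467618 + (-0.467618)·0.163373 = 0.391222 g/L.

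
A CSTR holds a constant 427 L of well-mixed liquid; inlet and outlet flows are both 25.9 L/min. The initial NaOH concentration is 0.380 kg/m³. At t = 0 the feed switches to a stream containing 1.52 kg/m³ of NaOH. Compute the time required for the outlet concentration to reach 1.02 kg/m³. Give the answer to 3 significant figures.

13.6 min

Species balance on the tank: V dC/dt = Q(C_in − C), so τ = V/Q = 16.486 min.
C(t) = C_in + (C₀ − C_in) e^(−t/τ). Set C = 1.02 and solve for t:
e^(−t/τ) = (C − C_in)/(C₀ − C_in) = (1.02 − 1.52)/(0.380 − 1.52) = 0.43860
t = −τ ln(…) = 16.486 × 0.82418 = 13.588 min.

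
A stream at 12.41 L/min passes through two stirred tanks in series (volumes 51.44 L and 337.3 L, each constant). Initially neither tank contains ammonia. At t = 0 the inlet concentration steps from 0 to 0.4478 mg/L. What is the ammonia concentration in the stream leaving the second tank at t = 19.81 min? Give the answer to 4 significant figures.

Each tank obeys Vᵢ dCᵢ/dt = Q(Cᵢ₋₁ − Cᵢ), so τᵢ = Vᵢ/Q.
τ₁ = 51.44/12.41 = 4.14504 min; τ₂ = 337.3/12.41 = 27.1797 min.
Tank 1: C₁ = C_in(1 − e^(−t/τ₁)). Tank 2 (τ₁ ≠ τ₂): C₂ = C_in[1 − (τ₁ e^(−t/τ₁) − τ₂ e^(−t/τ₂))/(τ₁ − τ₂)].
At t = 19.81: e^(−t/τ₁) = 0.00840271, e^(−t/τ₂) = 0.482462.
C₂ = 0.4478·[1 − (4.14504·0.00840271 − 27.1797·0.482462)/(-23.0346)] = 0.4478·0.432232 = 0.193553 mg/L.

0.1936 mg/L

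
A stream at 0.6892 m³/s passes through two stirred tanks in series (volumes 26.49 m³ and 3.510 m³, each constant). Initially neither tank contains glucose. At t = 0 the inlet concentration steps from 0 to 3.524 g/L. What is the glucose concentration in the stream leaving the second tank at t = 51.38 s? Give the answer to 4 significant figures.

2.457 g/L

Each tank obeys Vᵢ dCᵢ/dt = Q(Cᵢ₋₁ − Cᵢ), so τᵢ = Vᵢ/Q.
τ₁ = 26.49/0.6892 = 38.4359 s; τ₂ = 3.510/0.6892 = 5.09286 s.
Tank 1: C₁ = C_in(1 − e^(−t/τ₁)). Tank 2 (τ₁ ≠ τ₂): C₂ = C_in[1 − (τ₁ e^(−t/τ₁) − τ₂ e^(−t/τ₂))/(τ₁ − τ₂)].
At t = 51.38: e^(−t/τ₁) = 0.262692, e^(−t/τ₂) = 4.15492e-05.
C₂ = 3.524·[1 − (38.4359·0.262692 − 5.09286·4.15492e-05)/(33.3430)] = 3.524·0.697190 = 2.45690 g/L.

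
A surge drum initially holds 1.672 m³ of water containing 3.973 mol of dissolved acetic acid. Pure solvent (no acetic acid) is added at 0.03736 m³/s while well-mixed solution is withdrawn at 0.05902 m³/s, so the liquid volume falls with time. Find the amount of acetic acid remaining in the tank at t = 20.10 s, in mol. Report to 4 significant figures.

Let m(t) be the amount of acetic acid. Volume: V(t) = V₀ + (Q_in − Q_out) t = 1.672 − 0.0216600 t; V(20.10) = 1.23663 m³.
Species balance (pure solvent in): dm/dt = −Q_out · m/V(t).
dm/m = −Q_out dt/(V₀ − 0.0216600 t); integrating gives ln(m/m₀) = −(Q_out/(Q_in−Q_out)) ln(V/V₀).
m = m₀ (V₀/V)^(Q_out/(Q_in−Q_out)) = 3.973 × (1.672/1.23663)^(-2.72484) = 1.74654 mol.

1.747 mol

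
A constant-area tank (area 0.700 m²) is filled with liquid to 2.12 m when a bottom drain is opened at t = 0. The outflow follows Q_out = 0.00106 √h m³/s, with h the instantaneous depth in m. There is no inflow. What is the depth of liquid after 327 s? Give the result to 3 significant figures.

1.46 m

Mass balance (ρ constant): A dh/dt = −0.00106 √h.
∫ h^(−1/2) dh = −(0.00106/A) ∫ dt, giving 2√h = 2√h₀ − (0.00106/A) t.
√h = √2.12 − 0.00106·327/(2·0.700) = 1.4560 − 0.24759 = 1.2084.
h = 1.2084² = 1.4603 m.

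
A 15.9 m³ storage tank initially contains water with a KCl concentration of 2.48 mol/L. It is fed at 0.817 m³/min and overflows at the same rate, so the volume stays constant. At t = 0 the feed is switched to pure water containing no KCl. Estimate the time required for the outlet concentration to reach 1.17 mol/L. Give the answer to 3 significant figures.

14.6 min

Species balance: V dC/dt = Q(C_in − C) ⇒ τ = V/Q = 19.461 min.
C(t) = C_in + (C₀ − C_in) e^(−t/τ). Set C = 1.17 and solve for t:
e^(−t/τ) = (C − C_in)/(C₀ − C_in) = (1.17 − 0)/(2.48 − 0) = 0.47177
t = −τ ln(…) = 19.461 × 0.75125 = 14.621 min.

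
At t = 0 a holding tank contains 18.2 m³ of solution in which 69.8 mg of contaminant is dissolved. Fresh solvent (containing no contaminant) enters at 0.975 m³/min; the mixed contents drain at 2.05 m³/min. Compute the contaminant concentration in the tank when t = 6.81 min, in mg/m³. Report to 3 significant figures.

2.40 mg/m³

Let m(t) be the amount of contaminant. Volume: V(t) = V₀ + (Q_in − Q_out) t = 18.2 − 1.0750 t; V(6.81) = 10.879 m³.
Solute balance: dm/dt = 0 − Q_out C = −Q_out m/V(t).
Separate: dm/m = −Q_out dt/V(t) ⇒ ln(m/m₀) = −(Q_out/(Q_in−Q_out)) ln(V/V₀).
m = m₀ (V₀/V)^(Q_out/(Q_in−Q_out)) = 69.8 × (18.2/10.879)^(-1.9070) = 26.164 mg.
C = m/V = 26.164/10.879 = 2.4049 mg/m³.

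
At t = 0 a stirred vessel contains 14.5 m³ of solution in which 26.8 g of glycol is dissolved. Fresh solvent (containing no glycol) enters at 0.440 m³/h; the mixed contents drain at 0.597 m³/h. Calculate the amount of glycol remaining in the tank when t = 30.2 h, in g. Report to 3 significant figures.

Total volume: dV/dt = Q_in − Q_out = -0.15700 m³/h, so V(t) = 14.5 − 0.15700 t and V(30.2) = 9.7586 m³.
Solute balance: dm/dt = 0 − Q_out C = −Q_out m/V(t).
Separate: dm/m = −Q_out dt/V(t) ⇒ ln(m/m₀) = −(Q_out/(Q_in−Q_out)) ln(V/V₀).
m = m₀ (V₀/V)^(Q_out/(Q_in−Q_out)) = 26.8 × (14.5/9.7586)^(-3.8025) = 5.9453 g.

5.95 g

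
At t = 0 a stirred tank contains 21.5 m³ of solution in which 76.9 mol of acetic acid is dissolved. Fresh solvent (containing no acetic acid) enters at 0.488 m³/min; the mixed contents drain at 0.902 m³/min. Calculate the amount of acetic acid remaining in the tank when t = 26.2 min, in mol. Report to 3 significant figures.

16.7 mol

Let m(t) be the amount of acetic acid. Volume: V(t) = V₀ + (Q_in − Q_out) t = 21.5 − 0.41400 t; V(26.2) = 10.653 m³.
Species balance (pure solvent in): dm/dt = −Q_out · m/V(t).
dm/m = −Q_out dt/(V₀ − 0.41400 t); integrating gives ln(m/m₀) = −(Q_out/(Q_in−Q_out)) ln(V/V₀).
m = m₀ (V₀/V)^(Q_out/(Q_in−Q_out)) = 76.9 × (21.5/10.653)^(-2.1787) = 16.653 mol.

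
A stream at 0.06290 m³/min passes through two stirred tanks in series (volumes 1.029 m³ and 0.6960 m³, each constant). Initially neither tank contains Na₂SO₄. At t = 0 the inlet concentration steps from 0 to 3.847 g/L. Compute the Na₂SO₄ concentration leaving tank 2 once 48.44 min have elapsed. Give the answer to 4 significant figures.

Species balance on tank i: dCᵢ/dt = (Cᵢ₋₁ − Cᵢ)/τᵢ with τᵢ = Vᵢ/Q.
τ₁ = 1.029/0.06290 = 16.3593 min; τ₂ = 0.6960/0.06290 = 11.0652 min.
Solving the cascade with C₁(0)=C₂(0)=0 gives C₂(t) = C_in[1 − (τ₁ e^(−t/τ₁) − τ₂ e^(−t/τ₂))/(τ₁ − τ₂)].
At t = 48.44: e^(−t/τ₁) = 0.0517668, e^(−t/τ₂) = 0.0125543.
C₂ = 3.847·[1 − (16.3593·0.0517668 − 11.0652·0.0125543)/(5.29412)] = 3.847·0.866276 = 3.33256 g/L.

3.333 g/L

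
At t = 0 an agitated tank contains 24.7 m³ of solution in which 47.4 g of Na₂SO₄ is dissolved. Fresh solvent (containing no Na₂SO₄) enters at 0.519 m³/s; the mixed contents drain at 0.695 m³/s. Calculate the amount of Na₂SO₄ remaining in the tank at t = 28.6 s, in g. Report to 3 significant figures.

Total volume: dV/dt = Q_in − Q_out = -0.17600 m³/s, so V(t) = 24.7 − 0.17600 t and V(28.6) = 19.666 m³.
No Na₂SO₄ enters, so dm/dt = −Q_out · (m/V).
dm/m = −Q_out dt/(V₀ − 0.17600 t); integrating gives ln(m/m₀) = −(Q_out/(Q_in−Q_out)) ln(V/V₀).
m = m₀ (V₀/V)^(Q_out/(Q_in−Q_out)) = 47.4 × (24.7/19.666)^(-3.9489) = 19.273 g.

19.3 g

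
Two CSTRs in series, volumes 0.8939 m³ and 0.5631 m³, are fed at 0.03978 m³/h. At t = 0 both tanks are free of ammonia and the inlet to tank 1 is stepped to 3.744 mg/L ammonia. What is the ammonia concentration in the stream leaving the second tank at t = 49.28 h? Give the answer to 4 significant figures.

2.811 mg/L

Each tank obeys Vᵢ dCᵢ/dt = Q(Cᵢ₋₁ − Cᵢ), so τᵢ = Vᵢ/Q.
τ₁ = 0.8939/0.03978 = 22.4711 h; τ₂ = 0.5631/0.03978 = 14.1554 h.
Solving the cascade with C₁(0)=C₂(0)=0 gives C₂(t) = C_in[1 − (τ₁ e^(−t/τ₁) − τ₂ e^(−t/τ₂))/(τ₁ − τ₂)].
At t = 49.28: e^(−t/τ₁) = 0.111577, e^(−t/τ₂) = 0.0307653.
C₂ = 3.744·[1 − (22.4711·0.111577 − 14.1554·0.0307653)/(8.31574)] = 3.744·0.750862 = 2.81123 mg/L.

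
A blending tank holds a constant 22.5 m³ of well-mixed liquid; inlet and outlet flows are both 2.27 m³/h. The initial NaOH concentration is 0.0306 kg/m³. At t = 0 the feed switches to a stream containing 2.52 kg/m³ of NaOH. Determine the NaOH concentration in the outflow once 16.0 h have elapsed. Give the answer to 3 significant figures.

2.02 kg/m³

Species balance on the tank: V dC/dt = Q(C_in − C).
Rewrite as dC/dt + C/τ = C_in/τ, τ = V/Q = 9.9119 h.
Integrating: C(t) = C_in + (C₀ − C_in) e^(−t/τ).
C(16.0) = 2.52 + (0.0306 − 2.52)·e^(−16.0/9.9119) = 2.52 + (-2.4894)·0.19905 = 2.0245 kg/m³.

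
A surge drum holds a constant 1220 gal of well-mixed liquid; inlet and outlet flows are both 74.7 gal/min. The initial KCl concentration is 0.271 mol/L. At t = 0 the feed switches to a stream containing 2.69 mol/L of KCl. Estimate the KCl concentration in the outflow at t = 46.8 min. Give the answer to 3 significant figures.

Accumulation = in − out for the solute gives V dC/dt = Q(C_in − C).
So dC/dt = (C_in − C)/τ with τ = V/Q = 1220/74.7 = 16.332 min.
This is linear first-order; C(t) = C_in + (C₀ − C_in) e^(−t/τ).
C(46.8) = 2.69 + (0.271 − 2.69)·e^(−46.8/16.332) = 2.69 + (-2.4190)·0.056952 = 2.5522 mol/L.

2.55 mol/L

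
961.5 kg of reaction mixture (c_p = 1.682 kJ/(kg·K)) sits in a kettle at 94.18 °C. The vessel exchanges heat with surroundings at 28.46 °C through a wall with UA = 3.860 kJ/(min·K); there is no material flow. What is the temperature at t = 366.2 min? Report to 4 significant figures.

55.88 °C

M c_p dT/dt = −UA(T − T_amb).
dT/dt = (T_ss − T)/τ with T_ss = T_amb = 28.4600 °C, τ = M c_p/UA = 961.5·1.682/3.860 = 418.975 min.
Integrating: T(t) = T_ss + (T₀ − T_ss) e^(−t/τ).
T(366.2) = 28.4600 + (65.7200)·0.417263 = 55.8825 °C.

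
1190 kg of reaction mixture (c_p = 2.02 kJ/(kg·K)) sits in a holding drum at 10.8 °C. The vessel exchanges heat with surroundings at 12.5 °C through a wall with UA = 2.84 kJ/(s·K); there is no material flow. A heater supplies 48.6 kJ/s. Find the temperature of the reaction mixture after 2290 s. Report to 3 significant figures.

M c_p dT/dt = −UA(T − T_amb) + Q̇.
dT/dt = (T_ss − T)/τ with T_ss = T_amb + Q̇/UA = 12.5 + 48.6/2.84 = 29.613 °C, τ = M c_p/UA = 1190·2.02/2.84 = 846.41 s.
This is linear first-order; T(t) = T_ss + (T₀ − T_ss) e^(−t/τ).
T(2290) = 29.613 + (-18.813)·0.066834 = 28.355 °C.

28.4 °C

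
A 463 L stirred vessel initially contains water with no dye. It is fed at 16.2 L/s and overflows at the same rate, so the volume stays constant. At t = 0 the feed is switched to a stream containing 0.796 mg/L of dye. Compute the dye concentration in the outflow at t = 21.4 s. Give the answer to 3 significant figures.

0.420 mg/L

Transient balance on the dissolved component: V dC/dt = Q(C_in − C).
Rewrite as dC/dt + C/τ = C_in/τ, τ = V/Q = 28.580 s.
This is linear first-order; C(t) = C_in + (C₀ − C_in) e^(−t/τ).
C(21.4) = 0.796 + (0 − 0.796)·e^(−21.4/28.580) = 0.796 + (-0.79600)·0.47295 = 0.41953 mg/L.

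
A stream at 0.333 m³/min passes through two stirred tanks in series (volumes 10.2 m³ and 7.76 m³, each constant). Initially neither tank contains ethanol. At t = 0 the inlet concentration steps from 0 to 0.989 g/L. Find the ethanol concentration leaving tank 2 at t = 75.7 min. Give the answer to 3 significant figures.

Species balance on tank i: dCᵢ/dt = (Cᵢ₋₁ − Cᵢ)/τᵢ with τᵢ = Vᵢ/Q.
τ₁ = 10.2/0.333 = 30.631 min; τ₂ = 7.76/0.333 = 23.303 min.
Solving the cascade with C₁(0)=C₂(0)=0 gives C₂(t) = C_in[1 − (τ₁ e^(−t/τ₁) − τ₂ e^(−t/τ₂))/(τ₁ − τ₂)].
At t = 75.7: e^(−t/τ₁) = 0.084468, e^(−t/τ₂) = 0.038834.
C₂ = 0.989·[1 − (30.631·0.084468 − 23.303·0.038834)/(7.3273)] = 0.989·0.77040 = 0.76193 g/L.

0.762 g/L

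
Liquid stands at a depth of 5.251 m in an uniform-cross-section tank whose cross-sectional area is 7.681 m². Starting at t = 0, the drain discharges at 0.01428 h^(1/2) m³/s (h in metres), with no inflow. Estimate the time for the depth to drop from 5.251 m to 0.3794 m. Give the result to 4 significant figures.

1803 s

Volume balance on the tank: A dh/dt = −0.01428 √h.
Separate and integrate: 2(√h − √h₀) = −(0.01428/A) t.
t = 2A(√h₀ − √h)/0.01428 = 2·7.681·(√5.251 − √0.3794)/0.01428
  = 15.3620 × (2.29151 − 0.615955) / 0.01428 = 1802.51 s.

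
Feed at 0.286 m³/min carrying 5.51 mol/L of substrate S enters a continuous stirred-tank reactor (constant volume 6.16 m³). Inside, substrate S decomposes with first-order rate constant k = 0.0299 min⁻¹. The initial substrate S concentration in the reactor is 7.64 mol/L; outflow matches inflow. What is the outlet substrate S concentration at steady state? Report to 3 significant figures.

3.35 mol/L

Species balance: V dC/dt = Q C_in − Q C − k V C.
Steady state (dC/dt = 0): C_ss = Q C_in/(Q + kV) = C_in/(1 + kV/Q).
C_ss = 0.286·5.51/(0.286 + 0.0299·6.16) = 1.5759/0.47018 = 3.3516 mol/L.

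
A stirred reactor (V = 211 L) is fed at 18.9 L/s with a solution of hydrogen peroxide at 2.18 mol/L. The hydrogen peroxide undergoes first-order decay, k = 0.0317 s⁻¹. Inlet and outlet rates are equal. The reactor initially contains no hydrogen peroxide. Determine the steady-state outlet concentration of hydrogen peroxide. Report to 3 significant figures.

V dC/dt = Q(C_in − C) − k V C.
At steady state: 0 = Q C_in − (Q + kV) C_ss, so C_ss = Q C_in/(Q + kV).
C_ss = 18.9·2.18/(18.9 + 0.0317·211) = 41.202/25.589 = 1.6102 mol/L.

1.61 mol/L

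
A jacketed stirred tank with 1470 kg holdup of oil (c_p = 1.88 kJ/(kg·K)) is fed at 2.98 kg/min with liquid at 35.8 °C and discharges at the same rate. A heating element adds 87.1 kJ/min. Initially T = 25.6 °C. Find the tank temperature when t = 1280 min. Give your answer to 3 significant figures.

M c_p dT/dt = ṁ c_p (T_in − T) + Q̇.
Rearrange: dT/dt = (T_ss − T)/τ with τ = M/ṁ = 493.29 min and T_ss = T_in + Q̇/(ṁ c_p) = 51.347 °C.
T approaches T_ss exponentially: T(t) = T_ss + (T₀ − T_ss) e^(−t/τ).
T(1280) = 51.347 + (-25.747)·e^(−1280/493.29) = 51.347 + (-25.747)·0.074659 = 49.425 °C.

49.4 °C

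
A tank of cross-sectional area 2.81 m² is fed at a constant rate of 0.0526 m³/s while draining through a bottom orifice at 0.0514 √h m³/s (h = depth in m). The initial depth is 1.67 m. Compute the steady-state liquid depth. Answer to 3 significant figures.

Level balance: A dh/dt = 0.0526 − 0.0514 √h. Setting dh/dt = 0:
Q_in = 0.0514 √h_ss ⇒ √h_ss = 0.0526/0.0514 = 1.0233.
h_ss = 1.0233² = 1.0472 m. (Since h₀ = 1.67 m > h_ss, the level will fall toward this value.)

1.05 m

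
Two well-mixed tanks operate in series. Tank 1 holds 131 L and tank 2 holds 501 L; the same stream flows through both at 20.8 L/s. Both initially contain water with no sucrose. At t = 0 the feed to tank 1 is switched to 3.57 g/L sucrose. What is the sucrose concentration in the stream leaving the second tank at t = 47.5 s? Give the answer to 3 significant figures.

Species balance on tank i: dCᵢ/dt = (Cᵢ₋₁ − Cᵢ)/τᵢ with τᵢ = Vᵢ/Q.
τ₁ = 131/20.8 = 6.2981 s; τ₂ = 501/20.8 = 24.087 s.
Tank 1: C₁ = C_in(1 − e^(−t/τ₁)). Tank 2 (τ₁ ≠ τ₂): C₂ = C_in[1 − (τ₁ e^(−t/τ₁) − τ₂ e^(−t/τ₂))/(τ₁ − τ₂)].
At t = 47.5: e^(−t/τ₁) = 0.00053034, e^(−t/τ₂) = 0.13917.
C₂ = 3.57·[1 − (6.2981·0.00053034 − 24.087·0.13917)/(-17.788)] = 3.57·0.81174 = 2.8979 g/L.

2.90 g/L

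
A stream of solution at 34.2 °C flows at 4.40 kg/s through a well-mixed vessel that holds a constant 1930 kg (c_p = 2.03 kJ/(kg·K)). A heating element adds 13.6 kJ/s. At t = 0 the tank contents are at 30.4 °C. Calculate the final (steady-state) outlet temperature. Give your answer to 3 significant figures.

Energy balance: M c_p dT/dt = ṁ c_p (T_in − T) + 13.6.
At steady state dT/dt = 0 ⇒ T_ss = T_in + Q̇/(ṁ c_p) = 34.2 + 13.6/(4.40·2.03) = 35.723 °C.

35.7 °C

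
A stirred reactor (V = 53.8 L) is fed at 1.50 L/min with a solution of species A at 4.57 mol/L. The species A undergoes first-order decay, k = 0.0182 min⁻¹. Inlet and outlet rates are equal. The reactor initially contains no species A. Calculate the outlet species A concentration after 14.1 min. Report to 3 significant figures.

Accumulation = in − out − consumed: V dC/dt = Q C_in − Q C − k V C.
This is linear with rate a = Q/V + k = 0.046081 min⁻¹.
C_ss = Q C_in/(Q + kV) = 2.7650 mol/L; C(t) = C_ss + (C₀ − C_ss) e^(−a t).
C(14.1) = 2.7650 + (-2.7650)·e^(−0.046081·14.1) = 2.7650 + (-2.7650)·0.52218 = 1.3212 mol/L.

1.32 mol/L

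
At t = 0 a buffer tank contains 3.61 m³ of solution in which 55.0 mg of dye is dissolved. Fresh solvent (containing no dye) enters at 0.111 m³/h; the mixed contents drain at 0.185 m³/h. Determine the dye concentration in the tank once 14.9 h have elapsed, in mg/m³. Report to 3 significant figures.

8.82 mg/m³

Let m(t) be the amount of dye. Volume: V(t) = V₀ + (Q_in − Q_out) t = 3.61 − 0.074000 t; V(14.9) = 2.5074 m³.
Solute balance: dm/dt = 0 − Q_out C = −Q_out m/V(t).
dm/m = −Q_out dt/(V₀ − 0.074000 t); integrating gives ln(m/m₀) = −(Q_out/(Q_in−Q_out)) ln(V/V₀).
m = m₀ (V₀/V)^(Q_out/(Q_in−Q_out)) = 55.0 × (3.61/2.5074)^(-2.5000) = 22.113 mg.
C = m/V = 22.113/2.5074 = 8.8192 mg/m³.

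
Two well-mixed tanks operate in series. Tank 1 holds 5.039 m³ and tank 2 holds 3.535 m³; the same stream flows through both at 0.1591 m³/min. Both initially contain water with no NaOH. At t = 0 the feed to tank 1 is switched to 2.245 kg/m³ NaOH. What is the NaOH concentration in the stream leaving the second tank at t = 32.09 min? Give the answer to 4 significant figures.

Each tank obeys Vᵢ dCᵢ/dt = Q(Cᵢ₋₁ − Cᵢ), so τᵢ = Vᵢ/Q.
τ₁ = 5.039/0.1591 = 31.6719 min; τ₂ = 3.535/0.1591 = 22.2187 min.
Solving the cascade with C₁(0)=C₂(0)=0 gives C₂(t) = C_in[1 − (τ₁ e^(−t/τ₁) − τ₂ e^(−t/τ₂))/(τ₁ − τ₂)].
At t = 32.09: e^(−t/τ₁) = 0.363055, e^(−t/τ₂) = 0.235917.
C₂ = 2.245·[1 − (31.6719·0.363055 − 22.2187·0.235917)/(9.45317)] = 2.245·0.338119 = 0.759077 kg/m³.

0.7591 kg/m³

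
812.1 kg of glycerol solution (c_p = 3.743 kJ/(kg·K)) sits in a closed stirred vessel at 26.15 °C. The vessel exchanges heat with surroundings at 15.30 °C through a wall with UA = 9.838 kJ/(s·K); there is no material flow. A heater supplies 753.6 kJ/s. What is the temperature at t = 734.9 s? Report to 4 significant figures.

First-law balance (no shaft work): M c_p dT/dt = −UA(T − T_amb) + Q̇.
dT/dt = (T_ss − T)/τ with T_ss = T_amb + Q̇/UA = 15.30 + 753.6/9.838 = 91.9009 °C, τ = M c_p/UA = 812.1·3.743/9.838 = 308.974 s.
T approaches T_ss exponentially: T(t) = T_ss + (T₀ − T_ss) e^(−t/τ).
T(734.9) = 91.9009 + (-65.7509)·0.0926882 = 85.8066 °C.

85.81 °C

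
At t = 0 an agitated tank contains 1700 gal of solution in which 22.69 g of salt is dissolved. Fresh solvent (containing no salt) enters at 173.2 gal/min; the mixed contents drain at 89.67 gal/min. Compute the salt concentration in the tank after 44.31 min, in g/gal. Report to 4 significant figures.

Total volume: dV/dt = Q_in − Q_out = 83.5300 gal/min, so V(t) = 1700 + 83.5300 t and V(44.31) = 5401.21 gal.
Species balance (pure solvent in): dm/dt = −Q_out · m/V(t).
dm/m = −Q_out dt/(V₀ + 83.5300 t); integrating gives ln(m/m₀) = −(Q_out/(Q_in−Q_out)) ln(V/V₀).
m = m₀ (V₀/V)^(Q_out/(Q_in−Q_out)) = 22.69 × (1700/5401.21)^(1.07351) = 6.55977 g.
C = m/V = 6.55977/5401.21 = 0.00121450 g/gal.

0.001214 g/gal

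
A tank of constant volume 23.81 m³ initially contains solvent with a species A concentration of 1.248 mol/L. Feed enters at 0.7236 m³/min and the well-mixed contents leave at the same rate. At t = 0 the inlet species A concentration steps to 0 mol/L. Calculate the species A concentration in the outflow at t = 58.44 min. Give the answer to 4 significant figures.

Mass balance on the solute (V constant): V dC/dt = Q(C_in − C).
Rewrite as dC/dt + C/τ = C_in/τ, τ = V/Q = 32.9049 min.
C approaches C_in exponentially: C(t) = C_in + (C₀ − C_in) e^(−t/τ).
C(58.44) = 0 + (1.248 − 0)·e^(−58.44/32.9049) = 0 + (1.24800)·0.169310 = 0.211298 mol/L.

0.2113 mol/L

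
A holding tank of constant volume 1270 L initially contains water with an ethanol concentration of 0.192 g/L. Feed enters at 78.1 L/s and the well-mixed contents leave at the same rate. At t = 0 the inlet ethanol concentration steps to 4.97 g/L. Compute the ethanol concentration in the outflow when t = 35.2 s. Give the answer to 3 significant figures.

4.42 g/L

Mass balance on the solute (V constant): V dC/dt = Q(C_in − C).
Time constant τ = V/Q = 1270/78.1 = 16.261 s.
C approaches C_in exponentially: C(t) = C_in + (C₀ − C_in) e^(−t/τ).
C(35.2) = 4.97 + (0.192 − 4.97)·e^(−35.2/16.261) = 4.97 + (-4.7780)·0.11479 = 4.4215 g/L.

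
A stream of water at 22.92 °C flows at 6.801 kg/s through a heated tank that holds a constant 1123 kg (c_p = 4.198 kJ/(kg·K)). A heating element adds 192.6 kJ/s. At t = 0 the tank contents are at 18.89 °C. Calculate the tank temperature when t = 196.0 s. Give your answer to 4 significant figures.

26.38 °C

Energy balance: M c_p dT/dt = ṁ c_p (T_in − T) + 192.6.
Rearrange: dT/dt = (T_ss − T)/τ with τ = M/ṁ = 165.123 s and T_ss = T_in + Q̇/(ṁ c_p) = 29.6659 °C.
Integrating: T(t) = T_ss + (T₀ − T_ss) e^(−t/τ).
T(196.0) = 29.6659 + (-10.7759)·e^(−196.0/165.123) = 29.6659 + (-10.7759)·0.305137 = 26.3778 °C.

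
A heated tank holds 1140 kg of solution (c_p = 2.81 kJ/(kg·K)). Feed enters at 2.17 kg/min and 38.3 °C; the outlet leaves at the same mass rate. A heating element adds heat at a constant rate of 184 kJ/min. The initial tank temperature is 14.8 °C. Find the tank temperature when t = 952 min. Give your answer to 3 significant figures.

59.7 °C

Energy balance: M c_p dT/dt = ṁ c_p (T_in − T) + 184.
τ = M/ṁ = 525.35 min; T_ss = T_in + Q̇/(ṁ c_p) = 38.3 + 184/(2.17·2.81) = 68.475 °C.
Solution: T(t) = T_ss + (T₀ − T_ss) e^(−t/τ).
T(952) = 68.475 + (-53.675)·e^(−952/525.35) = 68.475 + (-53.675)·0.16330 = 59.710 °C.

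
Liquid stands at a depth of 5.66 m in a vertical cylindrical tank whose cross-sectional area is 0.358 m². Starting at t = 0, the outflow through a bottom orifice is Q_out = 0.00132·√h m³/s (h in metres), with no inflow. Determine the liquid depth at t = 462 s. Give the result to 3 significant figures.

2.33 m

With no inflow, A dh/dt = −0.00132 √h.
Separate and integrate: 2(√h − √h₀) = −(0.00132/A) t.
√h = √5.66 − 0.00132·462/(2·0.358) = 2.3791 − 0.85173 = 1.5273.
h = 1.5273² = 2.3328 m.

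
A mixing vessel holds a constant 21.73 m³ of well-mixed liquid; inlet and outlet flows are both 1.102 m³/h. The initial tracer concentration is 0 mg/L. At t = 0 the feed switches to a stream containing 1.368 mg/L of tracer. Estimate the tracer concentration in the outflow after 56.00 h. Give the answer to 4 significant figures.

Mass balance on the solute (V constant): V dC/dt = Q(C_in − C).
Rewrite as dC/dt + C/τ = C_in/τ, τ = V/Q = 19.7187 h.
Solution: C(t) = C_in + (C₀ − C_in) e^(−t/τ).
C(56.00) = 1.368 + (0 − 1.368)·e^(−56.00/19.7187) = 1.368 + (-1.36800)·0.0584289 = 1.28807 mg/L.

1.288 mg/L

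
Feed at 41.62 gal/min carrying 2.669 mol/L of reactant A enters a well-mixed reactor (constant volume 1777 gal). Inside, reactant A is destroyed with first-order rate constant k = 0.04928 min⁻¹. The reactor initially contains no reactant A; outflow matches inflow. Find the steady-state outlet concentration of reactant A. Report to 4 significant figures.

0.8598 mol/L

V dC/dt = Q(C_in − C) − k V C.
Steady state (dC/dt = 0): C_ss = Q C_in/(Q + kV) = C_in/(1 + kV/Q).
C_ss = 41.62·2.669/(41.62 + 0.04928·1777) = 111.084/129.191 = 0.859844 mol/L.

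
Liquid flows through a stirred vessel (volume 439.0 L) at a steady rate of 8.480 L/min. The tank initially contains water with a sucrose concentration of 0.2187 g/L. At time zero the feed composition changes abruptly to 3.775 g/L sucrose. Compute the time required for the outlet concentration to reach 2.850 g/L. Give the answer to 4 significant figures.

Mass balance on the solute (V constant): V dC/dt = Q(C_in − C), so τ = V/Q = 51.7689 min.
C(t) = C_in + (C₀ − C_in) e^(−t/τ). Set C = 2.850 and solve for t:
e^(−t/τ) = (C − C_in)/(C₀ − C_in) = (2.850 − 3.775)/(0.2187 − 3.775) = 0.260102
t = −τ ln(…) = 51.7689 × 1.34668 = 69.7162 min.

69.72 min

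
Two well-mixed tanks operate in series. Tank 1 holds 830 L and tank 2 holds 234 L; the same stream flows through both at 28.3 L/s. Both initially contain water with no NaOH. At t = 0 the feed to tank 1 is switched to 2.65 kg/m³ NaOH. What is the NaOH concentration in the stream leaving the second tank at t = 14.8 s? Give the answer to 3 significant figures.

0.596 kg/m³

Each tank obeys Vᵢ dCᵢ/dt = Q(Cᵢ₋₁ − Cᵢ), so τᵢ = Vᵢ/Q.
τ₁ = 830/28.3 = 29.329 s; τ₂ = 234/28.3 = 8.2686 s.
Tank 1: C₁ = C_in(1 − e^(−t/τ₁)). Tank 2 (τ₁ ≠ τ₂): C₂ = C_in[1 − (τ₁ e^(−t/τ₁) − τ₂ e^(−t/τ₂))/(τ₁ − τ₂)].
At t = 14.8: e^(−t/τ₁) = 0.60373, e^(−t/τ₂) = 0.16697.
C₂ = 2.65·[1 − (29.329·0.60373 − 8.2686·0.16697)/(21.060)] = 2.65·0.22479 = 0.59570 kg/m³.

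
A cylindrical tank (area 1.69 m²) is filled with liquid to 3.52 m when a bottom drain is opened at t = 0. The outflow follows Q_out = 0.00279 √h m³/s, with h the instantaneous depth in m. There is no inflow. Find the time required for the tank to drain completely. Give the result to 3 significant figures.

A dh/dt = −Q_out = −0.00279 √h.
∫ h^(−1/2) dh = −(0.00279/A) ∫ dt, giving 2√h = 2√h₀ − (0.00279/A) t.
Set h = 0: 2√h₀ = (0.00279/A) t_empty ⇒ t_empty = 2A√h₀/0.00279.
t_empty = 2·1.69·√3.52/0.00279 = 3.3800·1.8762/0.00279 = 2272.9 s.

2270 s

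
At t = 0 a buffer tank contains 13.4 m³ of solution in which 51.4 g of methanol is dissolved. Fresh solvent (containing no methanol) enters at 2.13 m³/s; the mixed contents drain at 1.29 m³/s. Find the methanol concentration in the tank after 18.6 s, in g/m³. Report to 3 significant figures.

Total volume: dV/dt = Q_in − Q_out = 0.84000 m³/s, so V(t) = 13.4 + 0.84000 t and V(18.6) = 29.024 m³.
Solute balance: dm/dt = 0 − Q_out C = −Q_out m/V(t).
Separate: dm/m = −Q_out dt/V(t) ⇒ ln(m/m₀) = −(Q_out/(Q_in−Q_out)) ln(V/V₀).
m = m₀ (V₀/V)^(Q_out/(Q_in−Q_out)) = 51.4 × (13.4/29.024)^(1.5357) = 15.685 g.
C = m/V = 15.685/29.024 = 0.54043 g/m³.

0.540 g/m³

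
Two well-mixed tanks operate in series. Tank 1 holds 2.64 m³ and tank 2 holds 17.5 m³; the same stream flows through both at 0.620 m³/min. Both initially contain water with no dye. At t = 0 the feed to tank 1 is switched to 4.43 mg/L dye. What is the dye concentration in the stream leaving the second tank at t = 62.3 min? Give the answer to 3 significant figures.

Species balance on tank i: dCᵢ/dt = (Cᵢ₋₁ − Cᵢ)/τᵢ with τᵢ = Vᵢ/Q.
τ₁ = 2.64/0.620 = 4.2581 min; τ₂ = 17.5/0.620 = 28.226 min.
Tank 1: C₁ = C_in(1 − e^(−t/τ₁)). Tank 2 (τ₁ ≠ τ₂): C₂ = C_in[1 − (τ₁ e^(−t/τ₁) − τ₂ e^(−t/τ₂))/(τ₁ − τ₂)].
At t = 62.3: e^(−t/τ₁) = 4.4240e-07, e^(−t/τ₂) = 0.11001.
C₂ = 4.43·[1 − (4.2581·4.4240e-07 − 28.226·0.11001)/(-23.968)] = 4.43·0.87045 = 3.8561 mg/L.

3.86 mg/L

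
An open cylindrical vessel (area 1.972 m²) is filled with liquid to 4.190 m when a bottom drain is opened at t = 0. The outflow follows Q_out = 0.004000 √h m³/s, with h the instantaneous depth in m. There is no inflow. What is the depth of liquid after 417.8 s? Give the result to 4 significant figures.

With no inflow, A dh/dt = −0.004000 √h.
∫ h^(−1/2) dh = −(0.004000/A) ∫ dt, giving 2√h = 2√h₀ − (0.004000/A) t.
√h = √4.190 − 0.004000·417.8/(2·1.972) = 2.04695 − 0.423732 = 1.62322.
h = 1.62322² = 2.63483 m.

2.635 m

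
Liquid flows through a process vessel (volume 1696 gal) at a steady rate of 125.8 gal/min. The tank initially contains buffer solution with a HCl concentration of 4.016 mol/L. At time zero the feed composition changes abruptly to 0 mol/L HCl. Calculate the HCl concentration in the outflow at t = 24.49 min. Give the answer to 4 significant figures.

0.6530 mol/L

Unsteady species balance (constant V, well mixed): V dC/dt = Q(C_in − C).
Time constant τ = V/Q = 1696/125.8 = 13.4817 min.
This is linear first-order; C(t) = C_in + (C₀ − C_in) e^(−t/τ).
C(24.49) = 0 + (4.016 − 0)·e^(−24.49/13.4817) = 0 + (4.01600)·0.162588 = 0.652955 mol/L.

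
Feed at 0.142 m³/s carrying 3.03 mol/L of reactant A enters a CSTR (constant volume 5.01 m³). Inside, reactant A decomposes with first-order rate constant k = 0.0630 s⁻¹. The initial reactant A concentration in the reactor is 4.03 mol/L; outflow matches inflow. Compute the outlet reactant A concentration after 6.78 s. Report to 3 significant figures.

V dC/dt = Q(C_in − C) − k V C.
This is linear with rate a = Q/V + k = 0.091343 s⁻¹.
C_ss = Q C_in/(Q + kV) = 0.94019 mol/L; C(t) = C_ss + (C₀ − C_ss) e^(−a t).
C(6.78) = 0.94019 + (3.0898)·e^(−0.091343·6.78) = 0.94019 + (3.0898)·0.53832 = 2.6035 mol/L.

2.60 mol/L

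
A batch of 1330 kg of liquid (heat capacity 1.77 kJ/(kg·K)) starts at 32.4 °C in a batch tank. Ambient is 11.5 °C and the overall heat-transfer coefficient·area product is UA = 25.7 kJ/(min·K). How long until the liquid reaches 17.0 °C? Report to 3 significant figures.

Lumped-capacitance energy balance: M c_p dT/dt = UA(T_amb − T).
τ = M c_p/UA = 91.599 min; T_ss = T_amb = 11.500 °C.
T(t) = T_ss + (T₀ − T_ss)e^(−t/τ); set T = 17.0:
t = −τ ln[(T − T_ss)/(T₀ − T_ss)] = −91.599 · ln(0.26316) = 122.29 min.

122 min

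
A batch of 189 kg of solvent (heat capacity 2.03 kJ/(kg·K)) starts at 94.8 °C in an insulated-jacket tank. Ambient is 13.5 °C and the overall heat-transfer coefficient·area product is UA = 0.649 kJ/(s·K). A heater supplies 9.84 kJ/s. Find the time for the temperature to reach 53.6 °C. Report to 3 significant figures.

Lumped-capacitance energy balance: M c_p dT/dt = UA(T_amb − T) + Q̇.
τ = M c_p/UA = 591.17 s; T_ss = T_amb + Q̇/UA = 13.5 + 9.84/0.649 = 28.662 °C.
T(t) = T_ss + (T₀ − T_ss)e^(−t/τ); set T = 53.6:
t = −τ ln[(T − T_ss)/(T₀ − T_ss)] = −591.17 · ln(0.37706) = 576.60 s.

577 s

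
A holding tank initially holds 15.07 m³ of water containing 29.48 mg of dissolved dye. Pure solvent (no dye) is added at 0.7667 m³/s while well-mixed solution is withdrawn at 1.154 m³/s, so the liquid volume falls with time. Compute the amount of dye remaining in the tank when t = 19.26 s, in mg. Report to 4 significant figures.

Let m(t) be the amount of dye. Volume: V(t) = V₀ + (Q_in − Q_out) t = 15.07 − 0.387300 t; V(19.26) = 7.61060 m³.
Solute balance: dm/dt = 0 − Q_out C = −Q_out m/V(t).
dm/m = −Q_out dt/(V₀ − 0.387300 t); integrating gives ln(m/m₀) = −(Q_out/(Q_in−Q_out)) ln(V/V₀).
m = m₀ (V₀/V)^(Q_out/(Q_in−Q_out)) = 29.48 × (15.07/7.61060)^(-2.97960) = 3.85032 mg.

3.850 mg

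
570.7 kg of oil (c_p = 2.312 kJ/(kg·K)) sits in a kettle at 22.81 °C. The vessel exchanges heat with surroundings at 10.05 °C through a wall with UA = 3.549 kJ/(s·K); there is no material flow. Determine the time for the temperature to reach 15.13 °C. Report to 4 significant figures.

Unsteady energy balance on the tank contents: M c_p dT/dt = −UA(T − T_amb).
τ = M c_p/UA = 371.783 s; T_ss = T_amb = 10.0500 °C.
T(t) = T_ss + (T₀ − T_ss)e^(−t/τ); set T = 15.13:
t = −τ ln[(T − T_ss)/(T₀ − T_ss)] = −371.783 · ln(0.398119) = 342.414 s.

342.4 s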